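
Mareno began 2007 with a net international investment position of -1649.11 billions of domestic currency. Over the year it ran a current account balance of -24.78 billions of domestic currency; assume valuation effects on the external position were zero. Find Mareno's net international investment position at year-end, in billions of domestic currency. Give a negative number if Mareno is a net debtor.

With no valuation effects, change in NIIP = current account = -24.78
End-of-year NIIP = -1649.11 + (-24.78) = -1673.89

-1673.89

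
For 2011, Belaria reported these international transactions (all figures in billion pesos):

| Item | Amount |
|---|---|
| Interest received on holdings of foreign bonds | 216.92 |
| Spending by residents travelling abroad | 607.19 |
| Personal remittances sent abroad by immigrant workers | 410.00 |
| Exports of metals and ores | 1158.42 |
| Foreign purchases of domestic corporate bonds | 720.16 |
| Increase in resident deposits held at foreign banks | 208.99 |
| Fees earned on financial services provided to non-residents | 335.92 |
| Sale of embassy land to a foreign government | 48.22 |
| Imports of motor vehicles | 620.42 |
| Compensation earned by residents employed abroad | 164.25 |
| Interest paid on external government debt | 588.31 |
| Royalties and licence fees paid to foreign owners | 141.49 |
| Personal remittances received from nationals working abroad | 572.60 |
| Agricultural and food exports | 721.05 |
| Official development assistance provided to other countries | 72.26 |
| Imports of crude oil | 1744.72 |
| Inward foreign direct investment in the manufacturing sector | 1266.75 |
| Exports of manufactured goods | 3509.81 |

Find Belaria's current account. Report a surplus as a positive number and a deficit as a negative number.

2494.58

Goods: -620.42 + 1158.42 + 721.05 - 1744.72 + 3509.81 = 3024.14
Services: 335.92 - 607.19 - 141.49 = -412.76
Primary income: 216.92 - 588.31 + 164.25 = -207.14
Secondary income: -410.00 - 72.26 + 572.60 = 90.34
Current account = 3024.14 + (-412.76) + (-207.14) + 90.34 = 2494.58
(Excluded from the current account — financial account: foreign purchases of domestic corporate bonds 720.16, increase in resident deposits held at foreign banks 208.99, inward foreign direct investment in the manufacturing sector 1266.75; capital account: sale of embassy land to a foreign government 48.22.)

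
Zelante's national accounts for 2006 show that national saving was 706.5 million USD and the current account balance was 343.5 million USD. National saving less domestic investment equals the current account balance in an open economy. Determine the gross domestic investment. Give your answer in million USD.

S - I = CA (net lending to the rest of the world).
I = S - CA = 706.5 - 343.5 = 363.0

363.0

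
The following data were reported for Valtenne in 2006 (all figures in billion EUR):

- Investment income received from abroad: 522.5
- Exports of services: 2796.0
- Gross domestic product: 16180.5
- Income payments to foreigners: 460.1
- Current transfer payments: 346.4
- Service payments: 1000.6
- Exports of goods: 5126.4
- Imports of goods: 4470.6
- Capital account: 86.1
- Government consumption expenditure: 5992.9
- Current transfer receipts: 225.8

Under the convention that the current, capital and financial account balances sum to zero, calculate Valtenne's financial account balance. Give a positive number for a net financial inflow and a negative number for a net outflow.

Goods balance = 5126.4 - 4470.6 = 655.8
Services balance = 2796.0 - 1000.6 = 1795.4
Trade balance (goods + services) = 655.8 + 1795.4 = 2451.2
Net primary income = 522.5 - 460.1 = 62.4
Net secondary income = 225.8 - 346.4 = -120.6
Current account = 2451.2 + 62.4 + (-120.6) = 2393.0
Financial account = -(2393.0 + 86.1) = -2479.1

-2479.1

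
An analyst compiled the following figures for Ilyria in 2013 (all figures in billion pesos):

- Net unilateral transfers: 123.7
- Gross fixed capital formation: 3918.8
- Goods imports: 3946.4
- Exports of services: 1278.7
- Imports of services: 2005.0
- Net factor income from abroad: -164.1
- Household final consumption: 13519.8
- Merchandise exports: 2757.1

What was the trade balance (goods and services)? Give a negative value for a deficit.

-1915.6

Goods balance = 2757.1 - 3946.4 = -1189.3
Services balance = 1278.7 - 2005.0 = -726.3
Trade balance (goods + services) = -1189.3 + (-726.3) = -1915.6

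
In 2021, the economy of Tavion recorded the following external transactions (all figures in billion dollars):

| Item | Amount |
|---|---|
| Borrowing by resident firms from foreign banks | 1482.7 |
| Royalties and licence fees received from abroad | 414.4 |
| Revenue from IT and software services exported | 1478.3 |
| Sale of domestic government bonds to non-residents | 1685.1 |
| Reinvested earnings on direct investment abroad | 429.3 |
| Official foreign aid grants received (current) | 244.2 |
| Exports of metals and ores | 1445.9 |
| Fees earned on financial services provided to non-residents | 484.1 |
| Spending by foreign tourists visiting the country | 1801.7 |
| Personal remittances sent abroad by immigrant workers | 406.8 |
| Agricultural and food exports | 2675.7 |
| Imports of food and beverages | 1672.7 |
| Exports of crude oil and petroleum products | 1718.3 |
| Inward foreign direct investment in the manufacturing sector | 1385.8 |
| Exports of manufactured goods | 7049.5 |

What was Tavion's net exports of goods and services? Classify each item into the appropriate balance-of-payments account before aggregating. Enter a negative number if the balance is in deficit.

Goods: 1718.3 + 7049.5 + 1445.9 + 2675.7 - 1672.7 = 11216.7
Services: 1478.3 + 484.1 + 1801.7 + 414.4 = 4178.5
Trade balance = 11216.7 + 4178.5 = 15395.2
(Excluded from the trade balance — financial account: borrowing by resident firms from foreign banks 1482.7, sale of domestic government bonds to non-residents 1685.1, inward foreign direct investment in the manufacturing sector 1385.8; primary income: reinvested earnings on direct investment abroad 429.3; secondary income: official foreign aid grants received (current) 244.2, personal remittances sent abroad by immigrant workers 406.8.)

15395.2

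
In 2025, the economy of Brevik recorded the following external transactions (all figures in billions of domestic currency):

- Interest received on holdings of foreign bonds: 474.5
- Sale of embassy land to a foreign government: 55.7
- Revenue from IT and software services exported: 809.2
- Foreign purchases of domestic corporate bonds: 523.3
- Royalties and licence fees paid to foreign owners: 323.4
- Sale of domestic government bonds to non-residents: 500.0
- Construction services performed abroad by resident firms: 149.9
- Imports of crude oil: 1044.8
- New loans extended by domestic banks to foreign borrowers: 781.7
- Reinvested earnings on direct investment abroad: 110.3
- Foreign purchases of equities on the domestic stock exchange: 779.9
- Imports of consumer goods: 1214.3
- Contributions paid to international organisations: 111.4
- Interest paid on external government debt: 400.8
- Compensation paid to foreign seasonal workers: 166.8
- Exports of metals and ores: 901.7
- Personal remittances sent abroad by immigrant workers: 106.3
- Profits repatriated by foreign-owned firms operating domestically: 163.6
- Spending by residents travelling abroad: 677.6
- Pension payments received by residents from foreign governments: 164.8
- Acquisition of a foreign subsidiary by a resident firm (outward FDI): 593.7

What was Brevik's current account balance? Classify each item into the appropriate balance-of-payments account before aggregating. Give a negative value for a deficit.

-1598.6

Goods: -1044.8 - 1214.3 + 901.7 = -1357.4
Services: -677.6 - 323.4 + 149.9 + 809.2 = -41.9
Primary income: 110.3 - 166.8 - 400.8 - 163.6 + 474.5 = -146.4
Secondary income: 164.8 - 111.4 - 106.3 = -52.9
Current account = (-1357.4) + (-41.9) + (-146.4) + (-52.9) = -1598.6
(Excluded from the current account — capital account: sale of embassy land to a foreign government 55.7; financial account: foreign purchases of domestic corporate bonds 523.3, sale of domestic government bonds to non-residents 500.0, new loans extended by domestic banks to foreign borrowers 781.7, foreign purchases of equities on the domestic stock exchange 779.9, acquisition of a foreign subsidiary by a resident firm (outward FDI) 593.7.)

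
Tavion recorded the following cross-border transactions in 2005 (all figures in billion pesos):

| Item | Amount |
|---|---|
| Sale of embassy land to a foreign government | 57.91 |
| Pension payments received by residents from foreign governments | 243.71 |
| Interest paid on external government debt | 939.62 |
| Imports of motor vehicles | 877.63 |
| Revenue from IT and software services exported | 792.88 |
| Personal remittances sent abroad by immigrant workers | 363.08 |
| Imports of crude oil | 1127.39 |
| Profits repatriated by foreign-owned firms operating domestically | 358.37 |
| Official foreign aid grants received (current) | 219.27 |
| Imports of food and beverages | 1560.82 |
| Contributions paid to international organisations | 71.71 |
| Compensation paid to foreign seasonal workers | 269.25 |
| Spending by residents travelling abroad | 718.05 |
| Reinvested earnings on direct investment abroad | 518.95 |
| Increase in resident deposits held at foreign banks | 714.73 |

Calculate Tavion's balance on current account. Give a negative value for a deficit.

Goods: -1560.82 - 877.63 - 1127.39 = -3565.84
Services: -718.05 + 792.88 = 74.83
Primary income: 518.95 - 939.62 - 358.37 - 269.25 = -1048.29
Secondary income: -363.08 + 243.71 - 71.71 + 219.27 = 28.19
Current account = (-3565.84) + 74.83 + (-1048.29) + 28.19 = -4511.11
(Excluded from the current account — capital account: sale of embassy land to a foreign government 57.91; financial account: increase in resident deposits held at foreign banks 714.73.)

-4511.11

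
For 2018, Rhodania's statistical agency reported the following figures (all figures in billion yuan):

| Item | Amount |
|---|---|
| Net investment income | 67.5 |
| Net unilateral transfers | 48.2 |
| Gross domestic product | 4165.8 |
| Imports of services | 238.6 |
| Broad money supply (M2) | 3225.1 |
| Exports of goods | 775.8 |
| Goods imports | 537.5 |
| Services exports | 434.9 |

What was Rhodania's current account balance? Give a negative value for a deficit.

Goods balance = 775.8 - 537.5 = 238.3
Services balance = 434.9 - 238.6 = 196.3
Trade balance (goods + services) = 238.3 + 196.3 = 434.6
Net primary income = 67.5
Net secondary income = 48.2
Current account = 434.6 + 67.5 + 48.2 = 550.3

550.3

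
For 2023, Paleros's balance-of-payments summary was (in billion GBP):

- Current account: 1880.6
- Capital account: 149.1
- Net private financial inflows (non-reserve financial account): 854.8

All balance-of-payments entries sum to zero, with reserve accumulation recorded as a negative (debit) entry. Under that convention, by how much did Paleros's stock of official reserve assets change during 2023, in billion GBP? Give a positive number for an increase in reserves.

Official reserve transactions balance = -(1880.6 + 149.1 + 854.8) = -2884.5
An accumulation of reserves is recorded as a debit (negative entry), so the change in the stock of reserves is the negative of that balance.
Change in official reserves = -(-2884.5) = 2884.5

2884.5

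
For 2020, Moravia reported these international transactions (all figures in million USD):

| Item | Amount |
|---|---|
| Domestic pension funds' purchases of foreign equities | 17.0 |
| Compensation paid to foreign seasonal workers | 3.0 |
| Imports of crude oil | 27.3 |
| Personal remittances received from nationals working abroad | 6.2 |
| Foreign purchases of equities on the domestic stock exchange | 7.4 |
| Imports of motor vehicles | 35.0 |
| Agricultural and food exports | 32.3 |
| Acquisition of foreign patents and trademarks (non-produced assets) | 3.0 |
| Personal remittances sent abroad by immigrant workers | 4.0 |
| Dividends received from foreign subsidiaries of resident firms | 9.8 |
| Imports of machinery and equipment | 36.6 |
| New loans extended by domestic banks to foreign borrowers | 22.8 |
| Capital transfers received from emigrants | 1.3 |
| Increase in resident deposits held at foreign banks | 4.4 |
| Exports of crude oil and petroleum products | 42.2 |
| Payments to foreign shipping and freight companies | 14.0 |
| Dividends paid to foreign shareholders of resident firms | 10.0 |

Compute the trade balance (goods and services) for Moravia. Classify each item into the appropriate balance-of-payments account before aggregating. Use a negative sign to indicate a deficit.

-38.4

Goods: -27.3 + 32.3 - 36.6 - 35.0 + 42.2 = -24.4
Services: -14.0
Trade balance = -24.4 + (-14.0) = -38.4
(Excluded from the trade balance — financial account: domestic pension funds' purchases of foreign equities 17.0, foreign purchases of equities on the domestic stock exchange 7.4, new loans extended by domestic banks to foreign borrowers 22.8, increase in resident deposits held at foreign banks 4.4; primary income: compensation paid to foreign seasonal workers 3.0, dividends received from foreign subsidiaries of resident firms 9.8, dividends paid to foreign shareholders of resident firms 10.0; secondary income: personal remittances received from nationals working abroad 6.2, personal remittances sent abroad by immigrant workers 4.0; capital account: acquisition of foreign patents and trademarks (non-produced assets) 3.0, capital transfers received from emigrants 1.3.)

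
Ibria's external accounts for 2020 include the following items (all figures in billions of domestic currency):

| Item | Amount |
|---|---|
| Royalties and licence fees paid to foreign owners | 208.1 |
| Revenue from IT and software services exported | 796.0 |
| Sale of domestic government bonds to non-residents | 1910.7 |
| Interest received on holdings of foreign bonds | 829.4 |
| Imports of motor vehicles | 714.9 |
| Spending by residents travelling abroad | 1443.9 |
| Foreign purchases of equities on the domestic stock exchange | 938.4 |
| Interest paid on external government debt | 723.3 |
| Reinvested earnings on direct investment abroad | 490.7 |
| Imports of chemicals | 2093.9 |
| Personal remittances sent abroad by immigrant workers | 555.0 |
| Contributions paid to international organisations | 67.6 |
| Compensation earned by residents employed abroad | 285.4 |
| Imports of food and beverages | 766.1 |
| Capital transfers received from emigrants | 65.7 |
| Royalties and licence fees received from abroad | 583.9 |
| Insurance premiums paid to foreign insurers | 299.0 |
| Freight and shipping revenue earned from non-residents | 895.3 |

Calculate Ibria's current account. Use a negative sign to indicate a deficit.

-2991.1

Goods: -766.1 - 2093.9 - 714.9 = -3574.9
Services: 895.3 + 583.9 + 796.0 - 1443.9 - 299.0 - 208.1 = 324.2
Primary income: 829.4 + 490.7 + 285.4 - 723.3 = 882.2
Secondary income: -67.6 - 555.0 = -622.6
Current account = (-3574.9) + 324.2 + 882.2 + (-622.6) = -2991.1
(Excluded from the current account — financial account: sale of domestic government bonds to non-residents 1910.7, foreign purchases of equities on the domestic stock exchange 938.4; capital account: capital transfers received from emigrants 65.7.)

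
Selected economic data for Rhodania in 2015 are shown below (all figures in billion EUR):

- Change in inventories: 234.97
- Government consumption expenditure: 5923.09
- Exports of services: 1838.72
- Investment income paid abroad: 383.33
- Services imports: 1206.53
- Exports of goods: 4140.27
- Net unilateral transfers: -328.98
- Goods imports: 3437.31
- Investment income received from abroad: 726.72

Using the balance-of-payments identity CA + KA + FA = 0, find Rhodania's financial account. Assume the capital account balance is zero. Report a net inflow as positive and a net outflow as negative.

-1349.56

Goods balance = 4140.27 - 3437.31 = 702.96
Services balance = 1838.72 - 1206.53 = 632.19
Trade balance (goods + services) = 702.96 + 632.19 = 1335.15
Net primary income = 726.72 - 383.33 = 343.39
Net secondary income = -328.98
Current account = 1335.15 + 343.39 + (-328.98) = 1349.56
Financial account = -(1349.56) = -1349.56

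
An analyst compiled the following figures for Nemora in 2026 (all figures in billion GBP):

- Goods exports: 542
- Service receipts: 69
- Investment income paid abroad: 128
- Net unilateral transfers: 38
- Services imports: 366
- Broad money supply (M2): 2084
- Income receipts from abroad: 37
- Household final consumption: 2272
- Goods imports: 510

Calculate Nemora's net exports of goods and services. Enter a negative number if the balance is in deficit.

Goods balance = 542 - 510 = 32
Services balance = 69 - 366 = -297
Trade balance (goods + services) = 32 + (-297) = -265

-265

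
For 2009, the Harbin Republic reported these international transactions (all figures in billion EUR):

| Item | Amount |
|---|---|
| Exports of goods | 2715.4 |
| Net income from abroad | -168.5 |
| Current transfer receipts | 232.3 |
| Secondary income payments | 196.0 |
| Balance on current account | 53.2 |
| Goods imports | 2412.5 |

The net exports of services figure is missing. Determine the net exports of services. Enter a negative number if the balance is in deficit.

-117.5

Current account = goods balance + services balance + net primary income + net secondary income
Sum of the known components = 170.7
Net exports of services = CA - (known components) = 53.2 - 170.7 = -117.5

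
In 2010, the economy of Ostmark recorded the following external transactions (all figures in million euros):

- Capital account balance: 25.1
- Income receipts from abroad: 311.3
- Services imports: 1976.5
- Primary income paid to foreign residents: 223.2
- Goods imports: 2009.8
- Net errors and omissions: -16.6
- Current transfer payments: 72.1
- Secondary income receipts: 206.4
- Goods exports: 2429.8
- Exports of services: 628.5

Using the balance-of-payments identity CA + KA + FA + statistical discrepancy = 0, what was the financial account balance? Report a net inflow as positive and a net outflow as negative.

Goods balance = 2429.8 - 2009.8 = 420.0
Services balance = 628.5 - 1976.5 = -1348.0
Trade balance (goods + services) = 420.0 + (-1348.0) = -928.0
Net primary income = 311.3 - 223.2 = 88.1
Net secondary income = 206.4 - 72.1 = 134.3
Current account = -928.0 + 88.1 + 134.3 = -705.6
Financial account = -(-705.6 + 25.1 + (-16.6)) = 697.1

697.1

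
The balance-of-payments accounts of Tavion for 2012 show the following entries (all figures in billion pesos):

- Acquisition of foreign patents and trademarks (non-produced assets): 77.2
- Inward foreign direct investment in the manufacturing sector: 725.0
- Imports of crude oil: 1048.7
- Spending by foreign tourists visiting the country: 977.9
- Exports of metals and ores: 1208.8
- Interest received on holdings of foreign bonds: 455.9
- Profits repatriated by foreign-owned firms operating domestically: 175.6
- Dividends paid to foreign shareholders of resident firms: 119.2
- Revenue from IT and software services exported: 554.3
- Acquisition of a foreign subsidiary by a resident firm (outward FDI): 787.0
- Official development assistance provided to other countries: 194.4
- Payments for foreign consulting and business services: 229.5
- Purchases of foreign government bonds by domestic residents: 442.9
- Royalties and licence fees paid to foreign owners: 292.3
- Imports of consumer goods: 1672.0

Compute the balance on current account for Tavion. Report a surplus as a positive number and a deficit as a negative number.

-534.8

Goods: -1048.7 - 1672.0 + 1208.8 = -1511.9
Services: 977.9 - 229.5 - 292.3 + 554.3 = 1010.4
Primary income: 455.9 - 175.6 - 119.2 = 161.1
Secondary income: -194.4
Current account = (-1511.9) + 1010.4 + 161.1 + (-194.4) = -534.8
(Excluded from the current account — capital account: acquisition of foreign patents and trademarks (non-produced assets) 77.2; financial account: inward foreign direct investment in the manufacturing sector 725.0, acquisition of a foreign subsidiary by a resident firm (outward FDI) 787.0, purchases of foreign government bonds by domestic residents 442.9.)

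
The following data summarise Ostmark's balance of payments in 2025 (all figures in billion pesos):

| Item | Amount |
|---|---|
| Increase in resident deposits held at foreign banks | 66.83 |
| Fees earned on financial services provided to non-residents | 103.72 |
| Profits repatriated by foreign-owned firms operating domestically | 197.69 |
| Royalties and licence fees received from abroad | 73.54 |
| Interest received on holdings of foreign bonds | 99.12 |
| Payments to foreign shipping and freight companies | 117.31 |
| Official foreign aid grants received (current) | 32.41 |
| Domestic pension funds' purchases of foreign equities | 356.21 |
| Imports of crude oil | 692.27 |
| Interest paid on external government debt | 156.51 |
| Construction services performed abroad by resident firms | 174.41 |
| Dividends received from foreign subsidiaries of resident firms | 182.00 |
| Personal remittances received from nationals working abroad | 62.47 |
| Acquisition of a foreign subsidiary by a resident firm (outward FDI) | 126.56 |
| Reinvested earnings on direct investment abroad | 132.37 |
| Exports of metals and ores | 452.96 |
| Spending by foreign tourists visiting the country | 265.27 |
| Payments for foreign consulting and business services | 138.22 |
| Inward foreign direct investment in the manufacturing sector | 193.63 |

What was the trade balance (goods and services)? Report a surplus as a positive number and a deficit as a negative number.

122.10

Goods: 452.96 - 692.27 = -239.31
Services: -117.31 + 265.27 + 174.41 + 73.54 - 138.22 + 103.72 = 361.41
Trade balance = -239.31 + 361.41 = 122.10
(Excluded from the trade balance — financial account: increase in resident deposits held at foreign banks 66.83, domestic pension funds' purchases of foreign equities 356.21, acquisition of a foreign subsidiary by a resident firm (outward FDI) 126.56, inward foreign direct investment in the manufacturing sector 193.63; primary income: profits repatriated by foreign-owned firms operating domestically 197.69, interest received on holdings of foreign bonds 99.12, interest paid on external government debt 156.51, dividends received from foreign subsidiaries of resident firms 182.00, reinvested earnings on direct investment abroad 132.37; secondary income: official foreign aid grants received (current) 32.41, personal remittances received from nationals working abroad 62.47.)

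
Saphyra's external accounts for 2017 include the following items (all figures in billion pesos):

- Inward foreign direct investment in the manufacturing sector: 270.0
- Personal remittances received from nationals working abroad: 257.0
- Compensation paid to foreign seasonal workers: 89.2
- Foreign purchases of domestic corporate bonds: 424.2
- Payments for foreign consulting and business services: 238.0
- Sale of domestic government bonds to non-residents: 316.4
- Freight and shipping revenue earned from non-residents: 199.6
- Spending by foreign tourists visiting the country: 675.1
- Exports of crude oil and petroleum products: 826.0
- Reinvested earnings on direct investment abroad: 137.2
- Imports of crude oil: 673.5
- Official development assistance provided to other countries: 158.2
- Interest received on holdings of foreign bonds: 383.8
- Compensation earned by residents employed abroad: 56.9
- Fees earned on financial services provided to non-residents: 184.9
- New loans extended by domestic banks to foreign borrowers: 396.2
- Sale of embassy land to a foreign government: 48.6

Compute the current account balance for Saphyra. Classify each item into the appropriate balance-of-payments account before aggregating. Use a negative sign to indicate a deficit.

1561.6

Goods: 826.0 - 673.5 = 152.5
Services: -238.0 + 199.6 + 184.9 + 675.1 = 821.6
Primary income: -89.2 + 137.2 + 56.9 + 383.8 = 488.7
Secondary income: 257.0 - 158.2 = 98.8
Current account = 152.5 + 821.6 + 488.7 + 98.8 = 1561.6
(Excluded from the current account — financial account: inward foreign direct investment in the manufacturing sector 270.0, foreign purchases of domestic corporate bonds 424.2, sale of domestic government bonds to non-residents 316.4, new loans extended by domestic banks to foreign borrowers 396.2; capital account: sale of embassy land to a foreign government 48.6.)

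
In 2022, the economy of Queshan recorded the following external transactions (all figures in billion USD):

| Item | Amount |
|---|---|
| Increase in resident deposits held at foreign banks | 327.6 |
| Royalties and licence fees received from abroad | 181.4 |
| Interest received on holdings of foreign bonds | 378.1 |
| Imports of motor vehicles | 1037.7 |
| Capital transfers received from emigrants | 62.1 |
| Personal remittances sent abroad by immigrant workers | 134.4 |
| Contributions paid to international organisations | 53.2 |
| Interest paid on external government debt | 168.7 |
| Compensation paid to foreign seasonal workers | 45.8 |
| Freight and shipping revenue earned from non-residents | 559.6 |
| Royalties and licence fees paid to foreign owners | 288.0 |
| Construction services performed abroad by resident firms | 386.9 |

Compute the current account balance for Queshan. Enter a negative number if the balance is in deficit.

-221.8

Goods: -1037.7
Services: 559.6 + 386.9 - 288.0 + 181.4 = 839.9
Primary income: 378.1 - 45.8 - 168.7 = 163.6
Secondary income: -53.2 - 134.4 = -187.6
Current account = (-1037.7) + 839.9 + 163.6 + (-187.6) = -221.8
(Excluded from the current account — financial account: increase in resident deposits held at foreign banks 327.6; capital account: capital transfers received from emigrants 62.1.)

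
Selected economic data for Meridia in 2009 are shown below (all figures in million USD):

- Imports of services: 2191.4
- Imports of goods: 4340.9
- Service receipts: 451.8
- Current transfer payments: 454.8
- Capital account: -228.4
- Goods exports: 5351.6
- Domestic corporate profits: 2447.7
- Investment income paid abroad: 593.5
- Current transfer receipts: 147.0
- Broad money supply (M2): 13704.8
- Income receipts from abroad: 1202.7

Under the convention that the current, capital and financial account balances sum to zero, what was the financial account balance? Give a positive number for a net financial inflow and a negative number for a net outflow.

Goods balance = 5351.6 - 4340.9 = 1010.7
Services balance = 451.8 - 2191.4 = -1739.6
Trade balance (goods + services) = 1010.7 + (-1739.6) = -728.9
Net primary income = 1202.7 - 593.5 = 609.2
Net secondary income = 147.0 - 454.8 = -307.8
Current account = -728.9 + 609.2 + (-307.8) = -427.5
Financial account = -(-427.5 + (-228.4)) = 655.9

655.9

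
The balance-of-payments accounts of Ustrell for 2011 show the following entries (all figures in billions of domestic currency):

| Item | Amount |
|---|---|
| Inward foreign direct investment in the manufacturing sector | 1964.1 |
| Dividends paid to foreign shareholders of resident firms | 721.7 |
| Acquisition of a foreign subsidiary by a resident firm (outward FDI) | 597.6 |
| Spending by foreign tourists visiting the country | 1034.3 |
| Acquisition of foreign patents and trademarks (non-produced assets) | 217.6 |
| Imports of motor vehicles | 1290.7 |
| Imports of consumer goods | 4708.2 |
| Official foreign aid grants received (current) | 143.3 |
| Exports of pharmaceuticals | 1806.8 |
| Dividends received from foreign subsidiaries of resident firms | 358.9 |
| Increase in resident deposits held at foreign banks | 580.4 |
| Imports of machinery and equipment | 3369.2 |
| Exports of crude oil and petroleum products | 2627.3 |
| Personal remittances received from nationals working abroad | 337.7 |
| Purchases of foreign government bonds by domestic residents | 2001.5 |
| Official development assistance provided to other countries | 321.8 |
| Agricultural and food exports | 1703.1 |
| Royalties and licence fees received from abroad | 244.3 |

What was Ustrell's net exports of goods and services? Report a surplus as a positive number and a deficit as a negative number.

Goods: -3369.2 + 1806.8 + 2627.3 - 1290.7 + 1703.1 - 4708.2 = -3230.9
Services: 1034.3 + 244.3 = 1278.6
Trade balance = -3230.9 + 1278.6 = -1952.3
(Excluded from the trade balance — financial account: inward foreign direct investment in the manufacturing sector 1964.1, acquisition of a foreign subsidiary by a resident firm (outward FDI) 597.6, increase in resident deposits held at foreign banks 580.4, purchases of foreign government bonds by domestic residents 2001.5; primary income: dividends paid to foreign shareholders of resident firms 721.7, dividends received from foreign subsidiaries of resident firms 358.9; capital account: acquisition of foreign patents and trademarks (non-produced assets) 217.6; secondary income: official foreign aid grants received (current) 143.3, personal remittances received from nationals working abroad 337.7, official development assistance provided to other countries 321.8.)

-1952.3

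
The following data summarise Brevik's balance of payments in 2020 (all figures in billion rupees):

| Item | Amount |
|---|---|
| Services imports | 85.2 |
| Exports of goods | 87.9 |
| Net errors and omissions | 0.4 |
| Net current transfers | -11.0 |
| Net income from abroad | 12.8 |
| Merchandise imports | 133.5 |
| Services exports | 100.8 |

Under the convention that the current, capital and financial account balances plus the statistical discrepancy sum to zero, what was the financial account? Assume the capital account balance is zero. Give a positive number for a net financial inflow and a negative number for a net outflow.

Goods balance = 87.9 - 133.5 = -45.6
Services balance = 100.8 - 85.2 = 15.6
Trade balance (goods + services) = -45.6 + 15.6 = -30.0
Net primary income = 12.8
Net secondary income = -11.0
Current account = -30.0 + 12.8 + (-11.0) = -28.2
Financial account = -(-28.2 + 0.4) = 27.8

27.8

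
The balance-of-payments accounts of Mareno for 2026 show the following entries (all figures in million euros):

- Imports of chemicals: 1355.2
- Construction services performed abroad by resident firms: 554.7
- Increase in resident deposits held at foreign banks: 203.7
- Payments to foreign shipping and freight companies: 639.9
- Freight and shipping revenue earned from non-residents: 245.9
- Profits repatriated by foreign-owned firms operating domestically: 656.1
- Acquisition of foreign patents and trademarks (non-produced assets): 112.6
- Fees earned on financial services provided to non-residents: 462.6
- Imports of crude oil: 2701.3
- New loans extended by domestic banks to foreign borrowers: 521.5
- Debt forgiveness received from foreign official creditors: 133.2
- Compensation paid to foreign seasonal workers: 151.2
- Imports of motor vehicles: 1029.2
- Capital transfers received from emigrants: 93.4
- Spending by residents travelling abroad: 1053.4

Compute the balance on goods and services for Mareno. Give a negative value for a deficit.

Goods: -2701.3 - 1029.2 - 1355.2 = -5085.7
Services: 245.9 + 554.7 + 462.6 - 639.9 - 1053.4 = -430.1
Trade balance = -5085.7 + (-430.1) = -5515.8
(Excluded from the trade balance — financial account: increase in resident deposits held at foreign banks 203.7, new loans extended by domestic banks to foreign borrowers 521.5; primary income: profits repatriated by foreign-owned firms operating domestically 656.1, compensation paid to foreign seasonal workers 151.2; capital account: acquisition of foreign patents and trademarks (non-produced assets) 112.6, debt forgiveness received from foreign official creditors 133.2, capital transfers received from emigrants 93.4.)

-5515.8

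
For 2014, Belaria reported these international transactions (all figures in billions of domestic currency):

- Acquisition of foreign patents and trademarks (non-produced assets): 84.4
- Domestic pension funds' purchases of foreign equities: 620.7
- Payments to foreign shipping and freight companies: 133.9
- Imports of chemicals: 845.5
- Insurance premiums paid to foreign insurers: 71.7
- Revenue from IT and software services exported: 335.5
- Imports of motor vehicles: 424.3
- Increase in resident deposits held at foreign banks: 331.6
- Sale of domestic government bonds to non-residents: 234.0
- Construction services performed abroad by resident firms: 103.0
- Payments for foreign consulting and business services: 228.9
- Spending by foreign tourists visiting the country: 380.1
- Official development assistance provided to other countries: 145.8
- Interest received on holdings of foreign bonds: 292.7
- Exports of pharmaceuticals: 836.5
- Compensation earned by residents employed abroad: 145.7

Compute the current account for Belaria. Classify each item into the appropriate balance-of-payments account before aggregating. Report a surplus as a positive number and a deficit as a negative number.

243.4

Goods: 836.5 - 845.5 - 424.3 = -433.3
Services: 380.1 - 133.9 - 71.7 + 103.0 - 228.9 + 335.5 = 384.1
Primary income: 292.7 + 145.7 = 438.4
Secondary income: -145.8
Current account = (-433.3) + 384.1 + 438.4 + (-145.8) = 243.4
(Excluded from the current account — capital account: acquisition of foreign patents and trademarks (non-produced assets) 84.4; financial account: domestic pension funds' purchases of foreign equities 620.7, increase in resident deposits held at foreign banks 331.6, sale of domestic government bonds to non-residents 234.0.)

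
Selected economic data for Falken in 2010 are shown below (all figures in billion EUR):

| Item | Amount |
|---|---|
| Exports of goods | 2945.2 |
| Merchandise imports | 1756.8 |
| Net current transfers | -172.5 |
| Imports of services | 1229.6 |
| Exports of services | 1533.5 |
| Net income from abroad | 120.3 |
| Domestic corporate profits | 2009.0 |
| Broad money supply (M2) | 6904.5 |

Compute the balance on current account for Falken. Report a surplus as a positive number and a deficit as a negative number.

Goods balance = 2945.2 - 1756.8 = 1188.4
Services balance = 1533.5 - 1229.6 = 303.9
Trade balance (goods + services) = 1188.4 + 303.9 = 1492.3
Net primary income = 120.3
Net secondary income = -172.5
Current account = 1492.3 + 120.3 + (-172.5) = 1440.1

1440.1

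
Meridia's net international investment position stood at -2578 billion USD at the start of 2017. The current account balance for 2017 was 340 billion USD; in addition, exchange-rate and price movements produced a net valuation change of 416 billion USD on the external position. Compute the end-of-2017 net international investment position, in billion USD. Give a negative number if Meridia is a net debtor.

-1822

Change in NIIP = current account + net valuation change = 340 + 416 = 756
End-of-year NIIP = -2578 + 756 = -1822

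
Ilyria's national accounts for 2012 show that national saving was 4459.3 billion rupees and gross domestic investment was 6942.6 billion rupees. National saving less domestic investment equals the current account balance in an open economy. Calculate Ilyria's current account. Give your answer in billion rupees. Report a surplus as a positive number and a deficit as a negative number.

CA = S - I = 4459.3 - 6942.6 = -2483.3

-2483.3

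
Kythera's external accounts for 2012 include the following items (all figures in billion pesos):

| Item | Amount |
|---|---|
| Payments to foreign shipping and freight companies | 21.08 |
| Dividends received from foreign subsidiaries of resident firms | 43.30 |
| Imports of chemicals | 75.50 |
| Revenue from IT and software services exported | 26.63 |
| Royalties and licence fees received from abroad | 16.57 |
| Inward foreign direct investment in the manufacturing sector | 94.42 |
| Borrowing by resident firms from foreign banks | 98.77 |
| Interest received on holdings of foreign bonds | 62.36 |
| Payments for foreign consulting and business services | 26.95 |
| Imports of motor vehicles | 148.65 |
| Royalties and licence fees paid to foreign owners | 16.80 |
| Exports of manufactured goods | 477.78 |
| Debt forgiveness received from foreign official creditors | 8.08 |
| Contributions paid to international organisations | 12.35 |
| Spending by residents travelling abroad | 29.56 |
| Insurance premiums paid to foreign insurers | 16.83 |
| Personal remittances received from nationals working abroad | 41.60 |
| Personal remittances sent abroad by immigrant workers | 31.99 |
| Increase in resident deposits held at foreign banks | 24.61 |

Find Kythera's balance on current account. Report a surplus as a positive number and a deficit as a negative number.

Goods: 477.78 - 75.50 - 148.65 = 253.63
Services: 26.63 - 29.56 - 26.95 - 21.08 - 16.83 - 16.80 + 16.57 = -68.02
Primary income: 43.30 + 62.36 = 105.66
Secondary income: 41.60 - 12.35 - 31.99 = -2.74
Current account = 253.63 + (-68.02) + 105.66 + (-2.74) = 288.53
(Excluded from the current account — financial account: inward foreign direct investment in the manufacturing sector 94.42, borrowing by resident firms from foreign banks 98.77, increase in resident deposits held at foreign banks 24.61; capital account: debt forgiveness received from foreign official creditors 8.08.)

288.53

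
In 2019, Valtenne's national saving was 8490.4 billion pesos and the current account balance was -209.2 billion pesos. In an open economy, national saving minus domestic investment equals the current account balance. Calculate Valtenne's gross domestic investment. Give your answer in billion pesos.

I = S - CA = 8490.4 - (-209.2) = 8699.6

8699.6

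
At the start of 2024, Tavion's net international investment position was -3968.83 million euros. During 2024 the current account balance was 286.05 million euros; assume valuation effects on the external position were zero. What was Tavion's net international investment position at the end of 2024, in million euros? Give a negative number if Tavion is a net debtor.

With no valuation effects, change in NIIP = current account = 286.05
End-of-year NIIP = -3968.83 + 286.05 = -3682.78

-3682.78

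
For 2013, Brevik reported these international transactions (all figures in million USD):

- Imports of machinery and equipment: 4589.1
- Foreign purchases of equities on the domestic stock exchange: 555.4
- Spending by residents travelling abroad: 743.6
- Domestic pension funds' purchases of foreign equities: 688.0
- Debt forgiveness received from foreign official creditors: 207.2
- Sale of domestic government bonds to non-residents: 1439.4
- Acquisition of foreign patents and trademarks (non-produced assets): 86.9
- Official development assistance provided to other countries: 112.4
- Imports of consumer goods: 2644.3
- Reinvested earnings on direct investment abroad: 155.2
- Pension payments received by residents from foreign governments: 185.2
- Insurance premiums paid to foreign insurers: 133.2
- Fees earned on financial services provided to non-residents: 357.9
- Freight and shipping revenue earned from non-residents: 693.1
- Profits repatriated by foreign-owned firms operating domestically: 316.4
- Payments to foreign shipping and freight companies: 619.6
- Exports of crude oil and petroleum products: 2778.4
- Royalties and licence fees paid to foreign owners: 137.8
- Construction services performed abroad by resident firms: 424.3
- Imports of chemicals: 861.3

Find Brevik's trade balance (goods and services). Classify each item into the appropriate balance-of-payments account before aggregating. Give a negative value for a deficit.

-5475.2

Goods: -861.3 - 4589.1 - 2644.3 + 2778.4 = -5316.3
Services: 693.1 - 137.8 - 619.6 + 424.3 + 357.9 - 133.2 - 743.6 = -158.9
Trade balance = -5316.3 + (-158.9) = -5475.2
(Excluded from the trade balance — financial account: foreign purchases of equities on the domestic stock exchange 555.4, domestic pension funds' purchases of foreign equities 688.0, sale of domestic government bonds to non-residents 1439.4; capital account: debt forgiveness received from foreign official creditors 207.2, acquisition of foreign patents and trademarks (non-produced assets) 86.9; secondary income: official development assistance provided to other countries 112.4, pension payments received by residents from foreign governments 185.2; primary income: reinvested earnings on direct investment abroad 155.2, profits repatriated by foreign-owned firms operating domestically 316.4.)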